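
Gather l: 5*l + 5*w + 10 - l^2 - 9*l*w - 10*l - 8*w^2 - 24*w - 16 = -l^2 + l*(-9*w - 5) - 8*w^2 - 19*w - 6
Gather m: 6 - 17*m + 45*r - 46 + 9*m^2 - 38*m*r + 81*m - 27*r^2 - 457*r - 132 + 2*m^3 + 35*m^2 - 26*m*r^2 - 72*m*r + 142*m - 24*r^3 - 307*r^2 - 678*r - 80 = 2*m^3 + 44*m^2 + m*(-26*r^2 - 110*r + 206) - 24*r^3 - 334*r^2 - 1090*r - 252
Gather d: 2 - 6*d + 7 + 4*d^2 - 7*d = 4*d^2 - 13*d + 9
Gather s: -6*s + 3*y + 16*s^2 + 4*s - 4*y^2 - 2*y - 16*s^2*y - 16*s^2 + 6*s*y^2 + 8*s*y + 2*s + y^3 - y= -16*s^2*y + s*(6*y^2 + 8*y) + y^3 - 4*y^2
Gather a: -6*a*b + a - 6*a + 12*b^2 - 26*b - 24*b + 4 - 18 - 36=a*(-6*b - 5) + 12*b^2 - 50*b - 50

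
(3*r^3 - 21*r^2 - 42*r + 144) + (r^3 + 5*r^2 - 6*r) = 4*r^3 - 16*r^2 - 48*r + 144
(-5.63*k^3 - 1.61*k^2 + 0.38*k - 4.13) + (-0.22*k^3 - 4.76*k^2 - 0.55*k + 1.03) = -5.85*k^3 - 6.37*k^2 - 0.17*k - 3.1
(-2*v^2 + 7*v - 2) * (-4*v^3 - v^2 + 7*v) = 8*v^5 - 26*v^4 - 13*v^3 + 51*v^2 - 14*v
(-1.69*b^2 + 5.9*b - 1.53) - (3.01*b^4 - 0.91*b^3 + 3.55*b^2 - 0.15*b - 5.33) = -3.01*b^4 + 0.91*b^3 - 5.24*b^2 + 6.05*b + 3.8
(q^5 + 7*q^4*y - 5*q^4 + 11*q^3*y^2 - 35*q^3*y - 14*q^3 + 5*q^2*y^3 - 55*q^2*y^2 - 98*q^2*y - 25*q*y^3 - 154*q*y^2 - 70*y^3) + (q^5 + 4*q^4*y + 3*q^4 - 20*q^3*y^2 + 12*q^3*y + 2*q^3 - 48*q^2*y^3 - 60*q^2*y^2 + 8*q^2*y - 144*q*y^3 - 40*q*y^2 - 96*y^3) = 2*q^5 + 11*q^4*y - 2*q^4 - 9*q^3*y^2 - 23*q^3*y - 12*q^3 - 43*q^2*y^3 - 115*q^2*y^2 - 90*q^2*y - 169*q*y^3 - 194*q*y^2 - 166*y^3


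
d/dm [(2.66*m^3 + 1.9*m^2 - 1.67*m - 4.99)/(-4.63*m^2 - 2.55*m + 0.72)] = (-12.3158*m^4 - 13.566*m^3 - 6.8315*m^2 - 43.4714*m - 13.9269)/(21.4369*m^4 + 23.613*m^3 - 0.1647*m^2 - 3.672*m + 0.5184)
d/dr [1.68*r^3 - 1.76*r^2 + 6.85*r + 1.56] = 5.04*r^2 - 3.52*r + 6.85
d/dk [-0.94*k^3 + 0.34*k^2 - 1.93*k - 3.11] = -2.82*k^2 + 0.68*k - 1.93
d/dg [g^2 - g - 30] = 2*g - 1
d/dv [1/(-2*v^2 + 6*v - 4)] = (v - 3/2)/(v^2 - 3*v + 2)^2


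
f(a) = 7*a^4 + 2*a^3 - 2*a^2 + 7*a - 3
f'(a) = 28*a^3 + 6*a^2 - 4*a + 7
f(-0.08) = -3.57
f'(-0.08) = 7.34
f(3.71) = 1423.72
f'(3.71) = 1504.56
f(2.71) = 418.64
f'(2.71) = 597.49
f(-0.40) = -6.07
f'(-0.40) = 7.77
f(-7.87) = 25696.41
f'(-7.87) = -13238.31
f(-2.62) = 258.80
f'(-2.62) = -444.91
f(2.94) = 574.10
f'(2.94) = 758.64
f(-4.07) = 1721.31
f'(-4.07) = -1765.07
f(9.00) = 47283.00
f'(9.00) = 20869.00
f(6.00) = 9471.00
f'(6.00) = 6247.00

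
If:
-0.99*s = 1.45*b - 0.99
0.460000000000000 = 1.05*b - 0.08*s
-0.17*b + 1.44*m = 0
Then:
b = 0.46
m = 0.05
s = 0.32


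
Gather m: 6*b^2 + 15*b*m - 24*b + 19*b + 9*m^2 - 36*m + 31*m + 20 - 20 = 6*b^2 - 5*b + 9*m^2 + m*(15*b - 5)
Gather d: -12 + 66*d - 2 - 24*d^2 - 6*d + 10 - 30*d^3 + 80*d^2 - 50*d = -30*d^3 + 56*d^2 + 10*d - 4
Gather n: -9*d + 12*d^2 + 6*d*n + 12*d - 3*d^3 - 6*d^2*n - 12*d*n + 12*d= -3*d^3 + 12*d^2 + 15*d + n*(-6*d^2 - 6*d)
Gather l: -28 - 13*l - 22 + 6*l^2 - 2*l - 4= 6*l^2 - 15*l - 54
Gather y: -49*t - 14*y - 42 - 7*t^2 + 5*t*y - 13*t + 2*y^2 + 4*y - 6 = -7*t^2 - 62*t + 2*y^2 + y*(5*t - 10) - 48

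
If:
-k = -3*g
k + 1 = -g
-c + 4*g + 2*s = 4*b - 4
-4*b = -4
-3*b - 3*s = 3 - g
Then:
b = 1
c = -31/6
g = -1/4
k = -3/4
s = -25/12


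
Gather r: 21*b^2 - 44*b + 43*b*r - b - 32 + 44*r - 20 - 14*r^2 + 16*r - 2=21*b^2 - 45*b - 14*r^2 + r*(43*b + 60) - 54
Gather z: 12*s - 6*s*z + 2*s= -6*s*z + 14*s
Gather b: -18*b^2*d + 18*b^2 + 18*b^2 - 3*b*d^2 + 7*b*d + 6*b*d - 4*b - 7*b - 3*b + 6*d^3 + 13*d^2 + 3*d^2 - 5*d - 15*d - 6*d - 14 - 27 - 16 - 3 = b^2*(36 - 18*d) + b*(-3*d^2 + 13*d - 14) + 6*d^3 + 16*d^2 - 26*d - 60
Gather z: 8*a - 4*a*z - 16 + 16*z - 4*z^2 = 8*a - 4*z^2 + z*(16 - 4*a) - 16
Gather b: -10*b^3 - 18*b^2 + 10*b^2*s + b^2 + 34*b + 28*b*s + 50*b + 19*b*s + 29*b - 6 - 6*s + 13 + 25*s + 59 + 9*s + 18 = -10*b^3 + b^2*(10*s - 17) + b*(47*s + 113) + 28*s + 84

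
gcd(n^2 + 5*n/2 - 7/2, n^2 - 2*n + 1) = n - 1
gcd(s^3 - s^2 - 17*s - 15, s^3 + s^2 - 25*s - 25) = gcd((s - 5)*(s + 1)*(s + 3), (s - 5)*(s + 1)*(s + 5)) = s^2 - 4*s - 5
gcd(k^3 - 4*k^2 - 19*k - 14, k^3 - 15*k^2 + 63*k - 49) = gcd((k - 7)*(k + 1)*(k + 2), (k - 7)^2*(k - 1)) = k - 7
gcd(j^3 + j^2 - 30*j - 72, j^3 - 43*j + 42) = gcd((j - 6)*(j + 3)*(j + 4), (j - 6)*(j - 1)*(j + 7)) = j - 6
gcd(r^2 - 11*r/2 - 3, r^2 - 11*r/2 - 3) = r^2 - 11*r/2 - 3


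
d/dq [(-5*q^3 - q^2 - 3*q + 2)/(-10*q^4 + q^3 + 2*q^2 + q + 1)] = (-50*q^6 - 20*q^5 - 99*q^4 + 76*q^3 - 16*q^2 - 10*q - 5)/(100*q^8 - 20*q^7 - 39*q^6 - 16*q^5 - 14*q^4 + 6*q^3 + 5*q^2 + 2*q + 1)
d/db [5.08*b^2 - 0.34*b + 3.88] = 10.16*b - 0.34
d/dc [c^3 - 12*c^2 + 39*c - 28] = 3*c^2 - 24*c + 39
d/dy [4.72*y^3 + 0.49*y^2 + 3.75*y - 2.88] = 14.16*y^2 + 0.98*y + 3.75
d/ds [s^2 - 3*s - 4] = 2*s - 3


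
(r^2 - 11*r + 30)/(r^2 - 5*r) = (r - 6)/r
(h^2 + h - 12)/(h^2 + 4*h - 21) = (h + 4)/(h + 7)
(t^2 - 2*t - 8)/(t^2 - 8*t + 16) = (t + 2)/(t - 4)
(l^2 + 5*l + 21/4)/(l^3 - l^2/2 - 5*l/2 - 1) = (4*l^2 + 20*l + 21)/(2*(2*l^3 - l^2 - 5*l - 2))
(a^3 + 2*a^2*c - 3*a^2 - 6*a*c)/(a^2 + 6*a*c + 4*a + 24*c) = a*(a^2 + 2*a*c - 3*a - 6*c)/(a^2 + 6*a*c + 4*a + 24*c)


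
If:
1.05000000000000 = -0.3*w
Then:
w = -3.50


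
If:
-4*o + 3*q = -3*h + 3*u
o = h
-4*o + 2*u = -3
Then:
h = u/2 + 3/4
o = u/2 + 3/4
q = 7*u/6 + 1/4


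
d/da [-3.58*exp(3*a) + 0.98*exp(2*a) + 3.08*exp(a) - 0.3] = (-10.74*exp(2*a) + 1.96*exp(a) + 3.08)*exp(a)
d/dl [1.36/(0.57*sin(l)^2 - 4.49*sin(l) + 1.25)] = (6.1064 - 1.5504*sin(l))*cos(l)/(0.57*sin(l)^2 - 4.49*sin(l) + 1.25)^2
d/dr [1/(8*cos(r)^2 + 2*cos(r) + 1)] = 2*(8*cos(r) + 1)*sin(r)/(8*cos(r)^2 + 2*cos(r) + 1)^2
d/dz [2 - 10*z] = -10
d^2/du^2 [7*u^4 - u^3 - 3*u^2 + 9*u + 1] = 84*u^2 - 6*u - 6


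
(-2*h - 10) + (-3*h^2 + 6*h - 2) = -3*h^2 + 4*h - 12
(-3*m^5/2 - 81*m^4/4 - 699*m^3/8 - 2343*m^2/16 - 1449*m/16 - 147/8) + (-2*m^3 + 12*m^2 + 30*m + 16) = -3*m^5/2 - 81*m^4/4 - 715*m^3/8 - 2151*m^2/16 - 969*m/16 - 19/8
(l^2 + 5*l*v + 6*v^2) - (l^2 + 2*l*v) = 3*l*v + 6*v^2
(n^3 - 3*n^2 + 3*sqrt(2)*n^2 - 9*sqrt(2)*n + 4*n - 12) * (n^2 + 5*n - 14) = n^5 + 2*n^4 + 3*sqrt(2)*n^4 - 25*n^3 + 6*sqrt(2)*n^3 - 87*sqrt(2)*n^2 + 50*n^2 - 116*n + 126*sqrt(2)*n + 168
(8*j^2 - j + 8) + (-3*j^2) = 5*j^2 - j + 8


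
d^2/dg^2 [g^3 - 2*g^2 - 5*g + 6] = 6*g - 4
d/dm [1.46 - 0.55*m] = -0.550000000000000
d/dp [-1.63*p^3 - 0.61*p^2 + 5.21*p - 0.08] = -4.89*p^2 - 1.22*p + 5.21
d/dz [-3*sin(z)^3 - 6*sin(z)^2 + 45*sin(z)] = 3*(-3*sin(z)^2 - 4*sin(z) + 15)*cos(z)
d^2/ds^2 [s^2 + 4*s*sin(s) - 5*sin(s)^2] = -4*s*sin(s) + 20*sin(s)^2 + 8*cos(s) - 8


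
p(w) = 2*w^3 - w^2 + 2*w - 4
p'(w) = 6*w^2 - 2*w + 2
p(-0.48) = -5.41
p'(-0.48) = 4.34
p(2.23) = 17.67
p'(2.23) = 27.38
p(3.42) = 71.15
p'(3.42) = 65.34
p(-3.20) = -86.18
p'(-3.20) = 69.84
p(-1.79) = -22.25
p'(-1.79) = 24.80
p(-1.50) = -16.00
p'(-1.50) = 18.50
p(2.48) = 25.32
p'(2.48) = 33.94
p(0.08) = -3.85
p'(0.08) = 1.88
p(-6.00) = -484.00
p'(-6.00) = 230.00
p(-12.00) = -3628.00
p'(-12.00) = 890.00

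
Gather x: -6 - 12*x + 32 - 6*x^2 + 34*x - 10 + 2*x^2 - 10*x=-4*x^2 + 12*x + 16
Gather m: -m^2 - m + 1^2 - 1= -m^2 - m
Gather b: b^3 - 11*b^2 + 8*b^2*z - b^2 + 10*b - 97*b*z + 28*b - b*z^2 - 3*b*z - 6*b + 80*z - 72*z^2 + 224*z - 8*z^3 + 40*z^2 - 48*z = b^3 + b^2*(8*z - 12) + b*(-z^2 - 100*z + 32) - 8*z^3 - 32*z^2 + 256*z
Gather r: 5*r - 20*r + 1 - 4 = -15*r - 3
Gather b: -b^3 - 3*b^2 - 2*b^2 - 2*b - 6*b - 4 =-b^3 - 5*b^2 - 8*b - 4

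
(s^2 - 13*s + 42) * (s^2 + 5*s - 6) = s^4 - 8*s^3 - 29*s^2 + 288*s - 252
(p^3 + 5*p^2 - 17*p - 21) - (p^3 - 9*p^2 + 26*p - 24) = 14*p^2 - 43*p + 3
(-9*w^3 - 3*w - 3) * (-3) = 27*w^3 + 9*w + 9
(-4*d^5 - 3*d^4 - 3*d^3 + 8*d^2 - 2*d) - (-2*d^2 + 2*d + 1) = -4*d^5 - 3*d^4 - 3*d^3 + 10*d^2 - 4*d - 1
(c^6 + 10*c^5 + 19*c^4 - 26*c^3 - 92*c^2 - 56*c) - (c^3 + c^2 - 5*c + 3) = c^6 + 10*c^5 + 19*c^4 - 27*c^3 - 93*c^2 - 51*c - 3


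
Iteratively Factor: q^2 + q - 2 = (q + 2)*(q - 1)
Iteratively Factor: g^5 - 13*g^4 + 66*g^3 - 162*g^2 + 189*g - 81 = (g - 3)*(g^4 - 10*g^3 + 36*g^2 - 54*g + 27) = (g - 3)^2*(g^3 - 7*g^2 + 15*g - 9) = (g - 3)^3*(g^2 - 4*g + 3) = (g - 3)^4*(g - 1)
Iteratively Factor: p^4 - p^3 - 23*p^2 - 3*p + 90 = (p + 3)*(p^3 - 4*p^2 - 11*p + 30) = (p - 5)*(p + 3)*(p^2 + p - 6) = (p - 5)*(p - 2)*(p + 3)*(p + 3)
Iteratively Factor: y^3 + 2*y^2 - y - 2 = (y + 2)*(y^2 - 1) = (y - 1)*(y + 2)*(y + 1)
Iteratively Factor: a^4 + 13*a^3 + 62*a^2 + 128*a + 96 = (a + 4)*(a^3 + 9*a^2 + 26*a + 24) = (a + 3)*(a + 4)*(a^2 + 6*a + 8) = (a + 3)*(a + 4)^2*(a + 2)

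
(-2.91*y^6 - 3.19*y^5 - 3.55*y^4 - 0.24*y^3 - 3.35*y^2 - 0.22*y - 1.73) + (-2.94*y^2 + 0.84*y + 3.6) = -2.91*y^6 - 3.19*y^5 - 3.55*y^4 - 0.24*y^3 - 6.29*y^2 + 0.62*y + 1.87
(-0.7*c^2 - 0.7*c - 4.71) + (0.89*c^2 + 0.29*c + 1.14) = 0.19*c^2 - 0.41*c - 3.57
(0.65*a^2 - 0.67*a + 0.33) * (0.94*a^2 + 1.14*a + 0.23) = 0.611*a^4 + 0.1112*a^3 - 0.3041*a^2 + 0.2221*a + 0.0759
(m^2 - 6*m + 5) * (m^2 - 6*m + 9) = m^4 - 12*m^3 + 50*m^2 - 84*m + 45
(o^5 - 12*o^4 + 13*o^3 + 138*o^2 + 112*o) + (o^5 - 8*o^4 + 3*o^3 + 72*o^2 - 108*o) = 2*o^5 - 20*o^4 + 16*o^3 + 210*o^2 + 4*o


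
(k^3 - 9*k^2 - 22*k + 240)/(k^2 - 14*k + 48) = k + 5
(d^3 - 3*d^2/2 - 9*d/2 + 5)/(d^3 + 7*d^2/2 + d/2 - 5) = (2*d - 5)/(2*d + 5)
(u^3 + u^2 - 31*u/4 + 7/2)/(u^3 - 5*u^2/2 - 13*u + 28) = (u - 1/2)/(u - 4)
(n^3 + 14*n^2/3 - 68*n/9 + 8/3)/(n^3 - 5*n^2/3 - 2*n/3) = (-9*n^3 - 42*n^2 + 68*n - 24)/(3*n*(-3*n^2 + 5*n + 2))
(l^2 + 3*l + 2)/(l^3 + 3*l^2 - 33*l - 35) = (l + 2)/(l^2 + 2*l - 35)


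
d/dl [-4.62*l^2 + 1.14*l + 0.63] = 1.14 - 9.24*l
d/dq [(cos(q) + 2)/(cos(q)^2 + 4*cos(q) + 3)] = (cos(q)^2 + 4*cos(q) + 5)*sin(q)/(cos(q)^2 + 4*cos(q) + 3)^2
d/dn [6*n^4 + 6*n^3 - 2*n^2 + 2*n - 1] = 24*n^3 + 18*n^2 - 4*n + 2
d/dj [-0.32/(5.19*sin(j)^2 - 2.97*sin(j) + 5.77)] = (3.3216*sin(j) - 0.9504)*cos(j)/(5.19*sin(j)^2 - 2.97*sin(j) + 5.77)^2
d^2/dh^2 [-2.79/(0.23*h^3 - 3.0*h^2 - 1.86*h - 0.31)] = ((3.8502*h - 16.74)*(-0.23*h^3 + 3.0*h^2 + 1.86*h + 0.31) + 2.79*(-1.38*h^2 + 12.0*h + 3.72)*(-0.69*h^2 + 6.0*h + 1.86))/(-0.23*h^3 + 3.0*h^2 + 1.86*h + 0.31)^3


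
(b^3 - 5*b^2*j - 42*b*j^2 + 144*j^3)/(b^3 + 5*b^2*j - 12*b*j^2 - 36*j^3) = (b - 8*j)/(b + 2*j)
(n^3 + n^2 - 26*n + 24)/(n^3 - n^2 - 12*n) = (n^2 + 5*n - 6)/(n*(n + 3))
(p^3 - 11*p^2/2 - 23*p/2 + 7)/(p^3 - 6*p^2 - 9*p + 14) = (p - 1/2)/(p - 1)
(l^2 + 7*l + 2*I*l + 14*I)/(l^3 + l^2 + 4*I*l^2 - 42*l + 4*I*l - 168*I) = (l + 2*I)/(l^2 + l*(-6 + 4*I) - 24*I)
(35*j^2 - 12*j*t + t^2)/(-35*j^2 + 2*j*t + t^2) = (-7*j + t)/(7*j + t)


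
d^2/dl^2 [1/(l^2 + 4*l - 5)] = 2*(-l^2 - 4*l + 4*(l + 2)^2 + 5)/(l^2 + 4*l - 5)^3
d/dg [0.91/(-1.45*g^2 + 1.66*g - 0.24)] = (2.639*g - 1.5106)/(1.45*g^2 - 1.66*g + 0.24)^2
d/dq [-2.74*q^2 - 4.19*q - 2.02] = -5.48*q - 4.19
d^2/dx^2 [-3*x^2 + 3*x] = -6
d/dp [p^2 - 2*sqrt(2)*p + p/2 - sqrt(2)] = 2*p - 2*sqrt(2) + 1/2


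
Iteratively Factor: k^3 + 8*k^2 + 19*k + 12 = (k + 4)*(k^2 + 4*k + 3) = (k + 3)*(k + 4)*(k + 1)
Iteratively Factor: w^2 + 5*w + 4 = (w + 4)*(w + 1)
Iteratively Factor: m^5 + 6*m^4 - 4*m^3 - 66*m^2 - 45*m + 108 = (m + 4)*(m^4 + 2*m^3 - 12*m^2 - 18*m + 27) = (m - 3)*(m + 4)*(m^3 + 5*m^2 + 3*m - 9) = (m - 3)*(m + 3)*(m + 4)*(m^2 + 2*m - 3) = (m - 3)*(m - 1)*(m + 3)*(m + 4)*(m + 3)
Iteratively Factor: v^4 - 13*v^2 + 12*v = (v - 1)*(v^3 + v^2 - 12*v) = (v - 1)*(v + 4)*(v^2 - 3*v) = (v - 3)*(v - 1)*(v + 4)*(v)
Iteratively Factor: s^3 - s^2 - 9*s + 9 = (s - 3)*(s^2 + 2*s - 3) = (s - 3)*(s + 3)*(s - 1)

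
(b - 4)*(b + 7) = b^2 + 3*b - 28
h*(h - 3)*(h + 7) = h^3 + 4*h^2 - 21*h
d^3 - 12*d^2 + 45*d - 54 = (d - 6)*(d - 3)^2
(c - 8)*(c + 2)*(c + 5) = c^3 - c^2 - 46*c - 80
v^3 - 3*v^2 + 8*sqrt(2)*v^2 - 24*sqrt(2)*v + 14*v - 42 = (v - 3)*(v + sqrt(2))*(v + 7*sqrt(2))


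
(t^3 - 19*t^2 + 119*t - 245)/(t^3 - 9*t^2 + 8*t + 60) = (t^2 - 14*t + 49)/(t^2 - 4*t - 12)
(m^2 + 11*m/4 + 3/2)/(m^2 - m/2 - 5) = (4*m + 3)/(2*(2*m - 5))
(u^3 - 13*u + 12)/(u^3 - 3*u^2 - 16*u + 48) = (u - 1)/(u - 4)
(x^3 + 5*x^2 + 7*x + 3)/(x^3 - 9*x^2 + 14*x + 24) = (x^2 + 4*x + 3)/(x^2 - 10*x + 24)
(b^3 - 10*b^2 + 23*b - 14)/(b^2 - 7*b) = b - 3 + 2/b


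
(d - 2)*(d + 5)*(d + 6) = d^3 + 9*d^2 + 8*d - 60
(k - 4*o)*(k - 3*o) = k^2 - 7*k*o + 12*o^2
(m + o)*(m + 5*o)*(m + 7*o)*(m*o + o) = m^4*o + 13*m^3*o^2 + m^3*o + 47*m^2*o^3 + 13*m^2*o^2 + 35*m*o^4 + 47*m*o^3 + 35*o^4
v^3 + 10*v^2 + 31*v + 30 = (v + 2)*(v + 3)*(v + 5)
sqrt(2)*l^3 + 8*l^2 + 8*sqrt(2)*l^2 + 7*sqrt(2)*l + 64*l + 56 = (l + 7)*(l + 4*sqrt(2))*(sqrt(2)*l + sqrt(2))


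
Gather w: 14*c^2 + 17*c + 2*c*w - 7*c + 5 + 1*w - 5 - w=14*c^2 + 2*c*w + 10*c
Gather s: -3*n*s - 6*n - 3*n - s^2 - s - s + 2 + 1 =-9*n - s^2 + s*(-3*n - 2) + 3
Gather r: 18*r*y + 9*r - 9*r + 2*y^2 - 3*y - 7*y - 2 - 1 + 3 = 18*r*y + 2*y^2 - 10*y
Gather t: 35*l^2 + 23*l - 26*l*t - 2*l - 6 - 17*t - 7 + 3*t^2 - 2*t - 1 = 35*l^2 + 21*l + 3*t^2 + t*(-26*l - 19) - 14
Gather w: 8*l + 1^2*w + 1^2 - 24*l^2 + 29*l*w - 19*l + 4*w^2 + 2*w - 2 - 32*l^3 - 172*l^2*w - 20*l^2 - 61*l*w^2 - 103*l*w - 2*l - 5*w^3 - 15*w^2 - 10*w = -32*l^3 - 44*l^2 - 13*l - 5*w^3 + w^2*(-61*l - 11) + w*(-172*l^2 - 74*l - 7) - 1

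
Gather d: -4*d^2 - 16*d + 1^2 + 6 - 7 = -4*d^2 - 16*d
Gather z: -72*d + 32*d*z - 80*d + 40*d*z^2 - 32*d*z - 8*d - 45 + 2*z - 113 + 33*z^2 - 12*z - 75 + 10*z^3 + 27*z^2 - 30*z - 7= -160*d + 10*z^3 + z^2*(40*d + 60) - 40*z - 240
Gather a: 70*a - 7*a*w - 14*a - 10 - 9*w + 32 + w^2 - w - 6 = a*(56 - 7*w) + w^2 - 10*w + 16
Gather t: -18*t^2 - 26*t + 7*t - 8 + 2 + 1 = -18*t^2 - 19*t - 5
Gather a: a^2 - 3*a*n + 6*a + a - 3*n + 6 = a^2 + a*(7 - 3*n) - 3*n + 6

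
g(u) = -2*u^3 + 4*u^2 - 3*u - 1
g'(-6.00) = -267.00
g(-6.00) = 593.00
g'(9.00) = -417.00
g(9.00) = -1162.00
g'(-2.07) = -45.27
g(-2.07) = 40.09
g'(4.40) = -83.96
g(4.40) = -107.13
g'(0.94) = -0.78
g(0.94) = -1.95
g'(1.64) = -6.02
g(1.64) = -3.98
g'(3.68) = -54.81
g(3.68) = -57.54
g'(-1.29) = -23.30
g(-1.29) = 13.82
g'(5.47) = -138.77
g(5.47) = -225.06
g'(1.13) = -1.62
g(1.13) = -2.17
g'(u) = -6*u^2 + 8*u - 3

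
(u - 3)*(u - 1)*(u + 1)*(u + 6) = u^4 + 3*u^3 - 19*u^2 - 3*u + 18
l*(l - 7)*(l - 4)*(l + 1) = l^4 - 10*l^3 + 17*l^2 + 28*l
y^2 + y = y*(y + 1)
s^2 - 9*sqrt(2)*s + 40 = (s - 5*sqrt(2))*(s - 4*sqrt(2))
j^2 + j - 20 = (j - 4)*(j + 5)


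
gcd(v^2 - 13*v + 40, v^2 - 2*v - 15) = v - 5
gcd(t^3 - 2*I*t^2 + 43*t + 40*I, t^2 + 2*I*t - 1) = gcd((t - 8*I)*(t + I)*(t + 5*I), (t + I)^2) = t + I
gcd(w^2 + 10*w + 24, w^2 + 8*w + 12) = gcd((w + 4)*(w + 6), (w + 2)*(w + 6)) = w + 6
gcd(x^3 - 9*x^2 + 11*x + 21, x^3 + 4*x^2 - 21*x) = x - 3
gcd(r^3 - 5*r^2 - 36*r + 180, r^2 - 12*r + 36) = r - 6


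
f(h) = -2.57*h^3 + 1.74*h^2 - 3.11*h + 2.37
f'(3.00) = -62.06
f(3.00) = -60.69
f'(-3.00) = -82.94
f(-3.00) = 96.75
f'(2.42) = -39.84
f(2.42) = -31.39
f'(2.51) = -42.95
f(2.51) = -35.11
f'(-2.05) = -42.65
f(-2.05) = 38.20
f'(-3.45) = -106.88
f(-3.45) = 139.34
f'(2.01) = -27.26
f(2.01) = -17.72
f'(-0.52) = -7.00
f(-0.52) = 4.82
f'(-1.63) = -29.27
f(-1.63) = 23.19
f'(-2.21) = -48.46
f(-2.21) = 45.48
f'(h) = -7.71*h^2 + 3.48*h - 3.11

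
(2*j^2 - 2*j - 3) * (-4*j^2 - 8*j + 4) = -8*j^4 - 8*j^3 + 36*j^2 + 16*j - 12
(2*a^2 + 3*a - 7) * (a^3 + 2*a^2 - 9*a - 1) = 2*a^5 + 7*a^4 - 19*a^3 - 43*a^2 + 60*a + 7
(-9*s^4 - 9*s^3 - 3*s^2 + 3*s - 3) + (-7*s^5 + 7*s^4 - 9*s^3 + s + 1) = -7*s^5 - 2*s^4 - 18*s^3 - 3*s^2 + 4*s - 2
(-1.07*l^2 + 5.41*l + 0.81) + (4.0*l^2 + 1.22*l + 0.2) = 2.93*l^2 + 6.63*l + 1.01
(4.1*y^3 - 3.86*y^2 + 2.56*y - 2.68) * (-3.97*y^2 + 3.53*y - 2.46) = -16.277*y^5 + 29.7972*y^4 - 33.875*y^3 + 29.172*y^2 - 15.758*y + 6.5928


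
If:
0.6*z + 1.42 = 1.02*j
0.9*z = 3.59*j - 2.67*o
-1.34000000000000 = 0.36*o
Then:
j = -5.86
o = -3.72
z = -12.33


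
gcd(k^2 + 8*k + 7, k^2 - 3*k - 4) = k + 1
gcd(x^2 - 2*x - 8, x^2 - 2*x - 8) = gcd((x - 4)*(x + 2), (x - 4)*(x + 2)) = x^2 - 2*x - 8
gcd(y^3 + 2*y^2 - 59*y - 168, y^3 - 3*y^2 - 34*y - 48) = y^2 - 5*y - 24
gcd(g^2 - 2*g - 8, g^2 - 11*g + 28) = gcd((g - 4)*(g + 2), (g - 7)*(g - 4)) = g - 4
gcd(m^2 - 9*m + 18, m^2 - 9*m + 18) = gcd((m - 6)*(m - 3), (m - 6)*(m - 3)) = m^2 - 9*m + 18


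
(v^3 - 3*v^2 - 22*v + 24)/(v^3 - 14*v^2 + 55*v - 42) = (v + 4)/(v - 7)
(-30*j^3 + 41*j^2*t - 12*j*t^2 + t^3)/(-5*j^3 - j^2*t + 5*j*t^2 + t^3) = (30*j^2 - 11*j*t + t^2)/(5*j^2 + 6*j*t + t^2)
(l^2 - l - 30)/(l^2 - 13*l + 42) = (l + 5)/(l - 7)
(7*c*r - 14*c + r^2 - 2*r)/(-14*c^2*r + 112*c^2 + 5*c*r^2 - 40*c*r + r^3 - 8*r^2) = (r - 2)/(-2*c*r + 16*c + r^2 - 8*r)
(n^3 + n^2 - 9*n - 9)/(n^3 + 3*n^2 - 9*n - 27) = (n + 1)/(n + 3)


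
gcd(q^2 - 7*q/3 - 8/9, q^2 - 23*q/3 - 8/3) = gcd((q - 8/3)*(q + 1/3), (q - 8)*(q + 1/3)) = q + 1/3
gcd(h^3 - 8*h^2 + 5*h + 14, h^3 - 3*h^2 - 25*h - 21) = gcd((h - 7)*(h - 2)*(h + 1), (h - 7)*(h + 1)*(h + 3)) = h^2 - 6*h - 7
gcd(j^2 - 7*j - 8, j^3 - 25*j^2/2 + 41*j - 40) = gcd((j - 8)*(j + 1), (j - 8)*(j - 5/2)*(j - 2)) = j - 8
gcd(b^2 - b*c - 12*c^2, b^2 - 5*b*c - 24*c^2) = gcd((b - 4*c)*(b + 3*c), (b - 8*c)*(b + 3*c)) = b + 3*c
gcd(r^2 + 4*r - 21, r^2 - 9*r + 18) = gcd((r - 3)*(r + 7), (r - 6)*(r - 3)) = r - 3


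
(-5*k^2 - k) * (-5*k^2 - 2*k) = 25*k^4 + 15*k^3 + 2*k^2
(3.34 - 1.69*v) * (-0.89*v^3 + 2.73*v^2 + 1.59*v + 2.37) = 1.5041*v^4 - 7.5863*v^3 + 6.4311*v^2 + 1.3053*v + 7.9158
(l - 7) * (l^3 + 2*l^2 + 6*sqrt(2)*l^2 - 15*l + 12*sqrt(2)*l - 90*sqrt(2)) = l^4 - 5*l^3 + 6*sqrt(2)*l^3 - 30*sqrt(2)*l^2 - 29*l^2 - 174*sqrt(2)*l + 105*l + 630*sqrt(2)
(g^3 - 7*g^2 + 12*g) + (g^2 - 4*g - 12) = g^3 - 6*g^2 + 8*g - 12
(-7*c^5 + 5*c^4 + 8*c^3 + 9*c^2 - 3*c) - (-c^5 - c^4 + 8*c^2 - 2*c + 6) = -6*c^5 + 6*c^4 + 8*c^3 + c^2 - c - 6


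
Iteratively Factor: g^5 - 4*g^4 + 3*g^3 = (g)*(g^4 - 4*g^3 + 3*g^2) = g^2*(g^3 - 4*g^2 + 3*g) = g^2*(g - 1)*(g^2 - 3*g) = g^3*(g - 1)*(g - 3)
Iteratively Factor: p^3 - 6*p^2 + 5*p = (p - 1)*(p^2 - 5*p) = p*(p - 1)*(p - 5)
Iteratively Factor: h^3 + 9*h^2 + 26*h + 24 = (h + 4)*(h^2 + 5*h + 6) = (h + 3)*(h + 4)*(h + 2)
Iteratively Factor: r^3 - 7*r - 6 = (r + 1)*(r^2 - r - 6) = (r + 1)*(r + 2)*(r - 3)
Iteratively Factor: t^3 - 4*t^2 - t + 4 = (t + 1)*(t^2 - 5*t + 4) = (t - 4)*(t + 1)*(t - 1)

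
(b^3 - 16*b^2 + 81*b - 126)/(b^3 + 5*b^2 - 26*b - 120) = (b^3 - 16*b^2 + 81*b - 126)/(b^3 + 5*b^2 - 26*b - 120)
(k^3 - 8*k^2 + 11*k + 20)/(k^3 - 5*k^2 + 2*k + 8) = (k - 5)/(k - 2)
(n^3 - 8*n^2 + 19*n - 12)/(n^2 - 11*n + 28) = (n^2 - 4*n + 3)/(n - 7)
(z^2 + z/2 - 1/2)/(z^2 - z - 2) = (z - 1/2)/(z - 2)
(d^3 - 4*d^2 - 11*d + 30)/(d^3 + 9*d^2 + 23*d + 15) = (d^2 - 7*d + 10)/(d^2 + 6*d + 5)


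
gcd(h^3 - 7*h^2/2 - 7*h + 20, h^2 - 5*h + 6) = h - 2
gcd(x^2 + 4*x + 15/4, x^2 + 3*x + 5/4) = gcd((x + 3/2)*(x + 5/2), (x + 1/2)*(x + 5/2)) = x + 5/2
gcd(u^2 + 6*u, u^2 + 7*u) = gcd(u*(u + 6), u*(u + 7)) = u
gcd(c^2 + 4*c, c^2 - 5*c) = c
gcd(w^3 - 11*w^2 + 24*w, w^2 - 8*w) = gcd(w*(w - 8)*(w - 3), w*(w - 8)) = w^2 - 8*w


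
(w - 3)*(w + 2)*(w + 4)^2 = w^4 + 7*w^3 + 2*w^2 - 64*w - 96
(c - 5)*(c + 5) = c^2 - 25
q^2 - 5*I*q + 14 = (q - 7*I)*(q + 2*I)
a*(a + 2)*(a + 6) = a^3 + 8*a^2 + 12*a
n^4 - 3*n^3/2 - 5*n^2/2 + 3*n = n*(n - 2)*(n - 1)*(n + 3/2)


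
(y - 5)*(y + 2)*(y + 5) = y^3 + 2*y^2 - 25*y - 50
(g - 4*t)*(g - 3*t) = g^2 - 7*g*t + 12*t^2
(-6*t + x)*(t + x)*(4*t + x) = -24*t^3 - 26*t^2*x - t*x^2 + x^3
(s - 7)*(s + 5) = s^2 - 2*s - 35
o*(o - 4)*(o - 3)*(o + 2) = o^4 - 5*o^3 - 2*o^2 + 24*o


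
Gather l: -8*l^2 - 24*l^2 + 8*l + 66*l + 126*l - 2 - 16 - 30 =-32*l^2 + 200*l - 48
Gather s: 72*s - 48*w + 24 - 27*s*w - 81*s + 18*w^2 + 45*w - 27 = s*(-27*w - 9) + 18*w^2 - 3*w - 3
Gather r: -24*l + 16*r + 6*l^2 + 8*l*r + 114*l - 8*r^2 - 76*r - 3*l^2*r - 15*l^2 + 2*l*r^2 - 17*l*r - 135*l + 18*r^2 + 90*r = -9*l^2 - 45*l + r^2*(2*l + 10) + r*(-3*l^2 - 9*l + 30)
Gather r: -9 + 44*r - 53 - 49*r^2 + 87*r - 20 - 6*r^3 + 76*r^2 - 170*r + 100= -6*r^3 + 27*r^2 - 39*r + 18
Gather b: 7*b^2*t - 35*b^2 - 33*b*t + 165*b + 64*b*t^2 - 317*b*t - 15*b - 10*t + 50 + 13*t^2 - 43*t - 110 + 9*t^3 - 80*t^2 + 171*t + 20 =b^2*(7*t - 35) + b*(64*t^2 - 350*t + 150) + 9*t^3 - 67*t^2 + 118*t - 40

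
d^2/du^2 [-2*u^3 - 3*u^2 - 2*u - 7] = -12*u - 6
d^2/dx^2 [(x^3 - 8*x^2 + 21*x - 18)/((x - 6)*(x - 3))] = 24/(x^3 - 18*x^2 + 108*x - 216)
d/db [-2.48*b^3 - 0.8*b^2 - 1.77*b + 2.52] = -7.44*b^2 - 1.6*b - 1.77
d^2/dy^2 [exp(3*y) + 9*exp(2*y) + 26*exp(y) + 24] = (9*exp(2*y) + 36*exp(y) + 26)*exp(y)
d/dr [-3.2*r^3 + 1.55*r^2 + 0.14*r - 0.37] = -9.6*r^2 + 3.1*r + 0.14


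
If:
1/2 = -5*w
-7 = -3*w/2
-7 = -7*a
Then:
No Solution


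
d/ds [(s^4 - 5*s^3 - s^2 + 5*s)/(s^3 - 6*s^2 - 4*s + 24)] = (s^6 - 12*s^5 + 19*s^4 + 126*s^3 - 326*s^2 - 48*s + 120)/(s^6 - 12*s^5 + 28*s^4 + 96*s^3 - 272*s^2 - 192*s + 576)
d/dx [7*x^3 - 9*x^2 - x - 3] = 21*x^2 - 18*x - 1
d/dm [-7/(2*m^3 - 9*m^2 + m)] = 7*(6*m^2 - 18*m + 1)/(m^2*(2*m^2 - 9*m + 1)^2)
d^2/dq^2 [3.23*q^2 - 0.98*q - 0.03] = 6.46000000000000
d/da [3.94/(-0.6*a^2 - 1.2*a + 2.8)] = 4.728*(a + 1)/(0.6*a^2 + 1.2*a - 2.8)^2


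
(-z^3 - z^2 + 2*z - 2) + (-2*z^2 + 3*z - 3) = -z^3 - 3*z^2 + 5*z - 5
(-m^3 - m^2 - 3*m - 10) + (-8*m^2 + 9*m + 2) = -m^3 - 9*m^2 + 6*m - 8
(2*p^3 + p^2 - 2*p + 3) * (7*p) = 14*p^4 + 7*p^3 - 14*p^2 + 21*p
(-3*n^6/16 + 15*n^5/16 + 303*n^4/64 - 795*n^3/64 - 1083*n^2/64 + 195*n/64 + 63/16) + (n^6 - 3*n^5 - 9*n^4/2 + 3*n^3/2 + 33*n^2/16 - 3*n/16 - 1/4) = 13*n^6/16 - 33*n^5/16 + 15*n^4/64 - 699*n^3/64 - 951*n^2/64 + 183*n/64 + 59/16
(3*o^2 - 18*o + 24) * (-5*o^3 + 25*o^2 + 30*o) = -15*o^5 + 165*o^4 - 480*o^3 + 60*o^2 + 720*o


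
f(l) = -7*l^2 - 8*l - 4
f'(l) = -14*l - 8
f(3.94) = -144.19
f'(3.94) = -63.16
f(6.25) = -327.44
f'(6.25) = -95.50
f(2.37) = -62.28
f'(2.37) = -41.18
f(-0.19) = -2.73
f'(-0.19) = -5.34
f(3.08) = -95.04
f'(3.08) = -51.12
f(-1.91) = -14.26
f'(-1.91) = 18.74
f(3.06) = -94.03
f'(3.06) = -50.84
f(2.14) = -53.18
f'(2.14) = -37.96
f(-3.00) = -43.00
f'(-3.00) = 34.00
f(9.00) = -643.00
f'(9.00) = -134.00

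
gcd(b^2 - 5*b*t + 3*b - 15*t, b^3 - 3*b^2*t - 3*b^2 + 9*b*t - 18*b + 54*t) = b + 3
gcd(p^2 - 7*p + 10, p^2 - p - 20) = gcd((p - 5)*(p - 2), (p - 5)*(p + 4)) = p - 5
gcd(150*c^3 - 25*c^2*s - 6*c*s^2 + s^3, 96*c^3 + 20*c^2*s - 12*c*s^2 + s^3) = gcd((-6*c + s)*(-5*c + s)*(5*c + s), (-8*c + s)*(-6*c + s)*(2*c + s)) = -6*c + s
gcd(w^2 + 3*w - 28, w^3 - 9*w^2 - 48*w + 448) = w + 7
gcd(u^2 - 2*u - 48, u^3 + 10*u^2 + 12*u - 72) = u + 6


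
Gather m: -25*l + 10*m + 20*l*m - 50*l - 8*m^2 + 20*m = -75*l - 8*m^2 + m*(20*l + 30)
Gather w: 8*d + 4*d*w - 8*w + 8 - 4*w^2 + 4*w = 8*d - 4*w^2 + w*(4*d - 4) + 8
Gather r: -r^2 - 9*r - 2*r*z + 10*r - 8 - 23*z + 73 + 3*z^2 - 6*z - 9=-r^2 + r*(1 - 2*z) + 3*z^2 - 29*z + 56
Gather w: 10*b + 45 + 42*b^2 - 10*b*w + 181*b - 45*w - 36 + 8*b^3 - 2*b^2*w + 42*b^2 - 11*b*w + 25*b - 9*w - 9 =8*b^3 + 84*b^2 + 216*b + w*(-2*b^2 - 21*b - 54)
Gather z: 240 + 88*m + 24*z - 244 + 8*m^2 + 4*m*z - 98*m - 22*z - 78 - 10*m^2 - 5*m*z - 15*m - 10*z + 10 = -2*m^2 - 25*m + z*(-m - 8) - 72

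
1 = 1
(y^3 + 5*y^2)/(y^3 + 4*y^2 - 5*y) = y/(y - 1)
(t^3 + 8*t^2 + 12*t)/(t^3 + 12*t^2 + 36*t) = (t + 2)/(t + 6)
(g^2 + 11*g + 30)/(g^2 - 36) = (g + 5)/(g - 6)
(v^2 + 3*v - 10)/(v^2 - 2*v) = (v + 5)/v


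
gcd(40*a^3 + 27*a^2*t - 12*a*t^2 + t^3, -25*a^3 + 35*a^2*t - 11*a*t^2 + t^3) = -5*a + t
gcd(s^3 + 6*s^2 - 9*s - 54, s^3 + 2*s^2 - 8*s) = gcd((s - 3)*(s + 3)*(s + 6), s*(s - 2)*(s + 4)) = 1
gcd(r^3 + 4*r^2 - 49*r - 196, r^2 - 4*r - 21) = r - 7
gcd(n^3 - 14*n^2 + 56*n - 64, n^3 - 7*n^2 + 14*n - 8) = n^2 - 6*n + 8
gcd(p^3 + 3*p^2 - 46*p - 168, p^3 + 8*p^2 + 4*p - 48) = p^2 + 10*p + 24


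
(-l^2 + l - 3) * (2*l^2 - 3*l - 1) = -2*l^4 + 5*l^3 - 8*l^2 + 8*l + 3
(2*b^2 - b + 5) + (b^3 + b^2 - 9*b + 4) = b^3 + 3*b^2 - 10*b + 9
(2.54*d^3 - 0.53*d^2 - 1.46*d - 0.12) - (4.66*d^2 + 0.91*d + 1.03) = 2.54*d^3 - 5.19*d^2 - 2.37*d - 1.15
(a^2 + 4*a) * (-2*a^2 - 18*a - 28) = -2*a^4 - 26*a^3 - 100*a^2 - 112*a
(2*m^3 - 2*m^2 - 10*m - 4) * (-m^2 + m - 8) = -2*m^5 + 4*m^4 - 8*m^3 + 10*m^2 + 76*m + 32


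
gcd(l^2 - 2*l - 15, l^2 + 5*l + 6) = l + 3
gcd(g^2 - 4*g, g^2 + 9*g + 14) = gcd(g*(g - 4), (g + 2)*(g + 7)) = 1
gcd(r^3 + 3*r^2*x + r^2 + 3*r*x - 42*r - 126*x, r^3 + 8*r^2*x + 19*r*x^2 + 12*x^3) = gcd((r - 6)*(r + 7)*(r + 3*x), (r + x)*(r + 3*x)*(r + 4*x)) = r + 3*x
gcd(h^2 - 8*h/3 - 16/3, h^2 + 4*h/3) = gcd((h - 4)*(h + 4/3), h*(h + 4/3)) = h + 4/3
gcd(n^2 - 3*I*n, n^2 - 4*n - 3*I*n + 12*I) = n - 3*I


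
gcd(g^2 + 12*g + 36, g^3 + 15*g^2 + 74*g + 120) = g + 6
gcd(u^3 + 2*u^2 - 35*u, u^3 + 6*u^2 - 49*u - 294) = u + 7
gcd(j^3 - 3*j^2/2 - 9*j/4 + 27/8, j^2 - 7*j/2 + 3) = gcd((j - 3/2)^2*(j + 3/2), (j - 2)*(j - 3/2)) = j - 3/2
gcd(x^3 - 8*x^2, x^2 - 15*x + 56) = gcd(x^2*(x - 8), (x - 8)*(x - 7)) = x - 8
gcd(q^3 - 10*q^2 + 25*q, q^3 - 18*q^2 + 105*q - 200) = q^2 - 10*q + 25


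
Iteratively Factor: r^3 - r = (r)*(r^2 - 1) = r*(r - 1)*(r + 1)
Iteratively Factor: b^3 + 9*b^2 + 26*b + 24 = (b + 2)*(b^2 + 7*b + 12) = (b + 2)*(b + 4)*(b + 3)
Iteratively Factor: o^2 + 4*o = (o)*(o + 4)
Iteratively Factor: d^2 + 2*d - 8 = (d - 2)*(d + 4)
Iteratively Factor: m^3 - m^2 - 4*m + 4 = (m + 2)*(m^2 - 3*m + 2) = (m - 1)*(m + 2)*(m - 2)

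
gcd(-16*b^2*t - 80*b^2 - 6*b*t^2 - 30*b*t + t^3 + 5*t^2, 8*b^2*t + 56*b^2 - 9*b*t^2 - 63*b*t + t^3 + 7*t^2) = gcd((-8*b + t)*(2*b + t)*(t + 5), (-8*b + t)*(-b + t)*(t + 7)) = -8*b + t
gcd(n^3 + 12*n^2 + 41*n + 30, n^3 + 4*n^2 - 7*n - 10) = n^2 + 6*n + 5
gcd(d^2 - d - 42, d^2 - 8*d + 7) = d - 7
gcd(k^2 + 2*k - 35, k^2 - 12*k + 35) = k - 5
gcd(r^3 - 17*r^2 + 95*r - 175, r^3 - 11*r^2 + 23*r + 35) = r^2 - 12*r + 35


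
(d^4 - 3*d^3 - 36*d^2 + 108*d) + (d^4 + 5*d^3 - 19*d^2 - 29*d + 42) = 2*d^4 + 2*d^3 - 55*d^2 + 79*d + 42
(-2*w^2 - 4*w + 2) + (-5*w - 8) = -2*w^2 - 9*w - 6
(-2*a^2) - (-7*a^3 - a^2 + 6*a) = 7*a^3 - a^2 - 6*a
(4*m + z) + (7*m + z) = 11*m + 2*z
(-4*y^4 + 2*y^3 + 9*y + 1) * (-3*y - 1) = 12*y^5 - 2*y^4 - 2*y^3 - 27*y^2 - 12*y - 1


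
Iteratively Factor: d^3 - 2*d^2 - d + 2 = (d + 1)*(d^2 - 3*d + 2) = (d - 1)*(d + 1)*(d - 2)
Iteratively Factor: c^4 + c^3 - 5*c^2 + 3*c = (c)*(c^3 + c^2 - 5*c + 3) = c*(c - 1)*(c^2 + 2*c - 3) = c*(c - 1)^2*(c + 3)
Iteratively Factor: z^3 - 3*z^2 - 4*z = (z - 4)*(z^2 + z) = z*(z - 4)*(z + 1)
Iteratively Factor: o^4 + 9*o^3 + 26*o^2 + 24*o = (o)*(o^3 + 9*o^2 + 26*o + 24) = o*(o + 3)*(o^2 + 6*o + 8) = o*(o + 2)*(o + 3)*(o + 4)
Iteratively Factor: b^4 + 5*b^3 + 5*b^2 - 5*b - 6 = (b - 1)*(b^3 + 6*b^2 + 11*b + 6) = (b - 1)*(b + 3)*(b^2 + 3*b + 2) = (b - 1)*(b + 1)*(b + 3)*(b + 2)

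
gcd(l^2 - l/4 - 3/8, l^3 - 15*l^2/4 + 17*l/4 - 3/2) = l - 3/4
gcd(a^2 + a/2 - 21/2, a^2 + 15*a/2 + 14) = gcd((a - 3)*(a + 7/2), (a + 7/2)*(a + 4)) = a + 7/2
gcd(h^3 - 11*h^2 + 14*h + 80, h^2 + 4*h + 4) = h + 2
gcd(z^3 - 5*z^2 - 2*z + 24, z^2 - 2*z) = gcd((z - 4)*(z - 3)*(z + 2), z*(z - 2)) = 1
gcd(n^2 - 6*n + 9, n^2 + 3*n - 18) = n - 3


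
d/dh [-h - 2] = -1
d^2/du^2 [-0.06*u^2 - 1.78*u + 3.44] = -0.120000000000000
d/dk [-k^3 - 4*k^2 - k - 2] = -3*k^2 - 8*k - 1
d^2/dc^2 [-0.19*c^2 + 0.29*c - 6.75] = -0.380000000000000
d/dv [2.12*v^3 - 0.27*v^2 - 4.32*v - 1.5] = 6.36*v^2 - 0.54*v - 4.32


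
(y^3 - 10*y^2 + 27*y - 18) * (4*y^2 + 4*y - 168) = 4*y^5 - 36*y^4 - 100*y^3 + 1716*y^2 - 4608*y + 3024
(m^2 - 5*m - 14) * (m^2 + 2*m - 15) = m^4 - 3*m^3 - 39*m^2 + 47*m + 210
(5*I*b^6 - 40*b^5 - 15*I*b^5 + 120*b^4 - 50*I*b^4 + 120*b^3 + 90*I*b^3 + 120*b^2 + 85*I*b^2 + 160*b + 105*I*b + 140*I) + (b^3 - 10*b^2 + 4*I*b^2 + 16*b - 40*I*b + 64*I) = 5*I*b^6 - 40*b^5 - 15*I*b^5 + 120*b^4 - 50*I*b^4 + 121*b^3 + 90*I*b^3 + 110*b^2 + 89*I*b^2 + 176*b + 65*I*b + 204*I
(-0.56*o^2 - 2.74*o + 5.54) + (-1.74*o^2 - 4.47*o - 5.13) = -2.3*o^2 - 7.21*o + 0.41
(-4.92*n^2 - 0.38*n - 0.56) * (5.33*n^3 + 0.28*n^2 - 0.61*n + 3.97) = -26.2236*n^5 - 3.403*n^4 - 0.0900000000000005*n^3 - 19.4574*n^2 - 1.167*n - 2.2232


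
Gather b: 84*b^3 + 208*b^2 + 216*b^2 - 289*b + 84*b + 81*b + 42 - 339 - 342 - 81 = 84*b^3 + 424*b^2 - 124*b - 720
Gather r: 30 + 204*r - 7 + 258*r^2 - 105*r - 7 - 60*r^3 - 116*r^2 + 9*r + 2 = -60*r^3 + 142*r^2 + 108*r + 18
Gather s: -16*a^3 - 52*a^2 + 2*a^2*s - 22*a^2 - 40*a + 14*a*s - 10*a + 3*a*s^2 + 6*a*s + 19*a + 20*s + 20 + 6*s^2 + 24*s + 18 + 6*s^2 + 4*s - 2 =-16*a^3 - 74*a^2 - 31*a + s^2*(3*a + 12) + s*(2*a^2 + 20*a + 48) + 36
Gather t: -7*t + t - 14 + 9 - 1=-6*t - 6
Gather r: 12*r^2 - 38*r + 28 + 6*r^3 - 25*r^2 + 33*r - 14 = 6*r^3 - 13*r^2 - 5*r + 14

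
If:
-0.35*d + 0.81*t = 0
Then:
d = 2.31428571428571*t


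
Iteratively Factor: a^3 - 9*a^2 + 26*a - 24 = (a - 4)*(a^2 - 5*a + 6) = (a - 4)*(a - 2)*(a - 3)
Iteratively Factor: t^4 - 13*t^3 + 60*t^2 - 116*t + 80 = (t - 2)*(t^3 - 11*t^2 + 38*t - 40) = (t - 4)*(t - 2)*(t^2 - 7*t + 10) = (t - 4)*(t - 2)^2*(t - 5)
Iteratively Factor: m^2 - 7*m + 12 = (m - 3)*(m - 4)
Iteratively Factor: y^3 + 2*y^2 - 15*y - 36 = (y - 4)*(y^2 + 6*y + 9) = (y - 4)*(y + 3)*(y + 3)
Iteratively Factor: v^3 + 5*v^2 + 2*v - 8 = (v + 4)*(v^2 + v - 2) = (v - 1)*(v + 4)*(v + 2)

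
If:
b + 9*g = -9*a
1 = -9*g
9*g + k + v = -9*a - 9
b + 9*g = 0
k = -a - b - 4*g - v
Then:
No Solution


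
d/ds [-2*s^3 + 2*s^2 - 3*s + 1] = -6*s^2 + 4*s - 3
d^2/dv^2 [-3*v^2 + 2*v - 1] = -6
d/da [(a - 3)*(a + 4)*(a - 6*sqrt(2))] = 3*a^2 - 12*sqrt(2)*a + 2*a - 12 - 6*sqrt(2)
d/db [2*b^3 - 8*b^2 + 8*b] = 6*b^2 - 16*b + 8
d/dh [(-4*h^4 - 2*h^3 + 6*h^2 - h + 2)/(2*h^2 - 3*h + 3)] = (-16*h^5 + 32*h^4 - 36*h^3 - 34*h^2 + 28*h + 3)/(4*h^4 - 12*h^3 + 21*h^2 - 18*h + 9)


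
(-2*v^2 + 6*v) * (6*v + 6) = -12*v^3 + 24*v^2 + 36*v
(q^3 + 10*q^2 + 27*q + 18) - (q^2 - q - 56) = q^3 + 9*q^2 + 28*q + 74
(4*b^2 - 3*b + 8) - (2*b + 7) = 4*b^2 - 5*b + 1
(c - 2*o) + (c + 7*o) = 2*c + 5*o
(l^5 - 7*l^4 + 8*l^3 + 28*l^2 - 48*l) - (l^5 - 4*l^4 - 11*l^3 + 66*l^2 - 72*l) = -3*l^4 + 19*l^3 - 38*l^2 + 24*l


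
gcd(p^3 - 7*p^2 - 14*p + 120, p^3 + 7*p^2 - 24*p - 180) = p - 5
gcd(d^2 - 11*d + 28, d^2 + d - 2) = 1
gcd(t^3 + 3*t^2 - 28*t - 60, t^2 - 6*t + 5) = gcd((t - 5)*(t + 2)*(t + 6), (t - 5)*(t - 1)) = t - 5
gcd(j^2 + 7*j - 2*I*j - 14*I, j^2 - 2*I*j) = j - 2*I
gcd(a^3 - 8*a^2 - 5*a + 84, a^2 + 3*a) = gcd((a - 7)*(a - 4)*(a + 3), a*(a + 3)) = a + 3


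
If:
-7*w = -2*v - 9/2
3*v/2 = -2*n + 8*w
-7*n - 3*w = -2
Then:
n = 125/202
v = -502/101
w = -157/202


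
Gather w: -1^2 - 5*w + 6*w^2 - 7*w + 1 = 6*w^2 - 12*w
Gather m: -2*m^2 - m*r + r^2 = -2*m^2 - m*r + r^2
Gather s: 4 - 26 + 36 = 14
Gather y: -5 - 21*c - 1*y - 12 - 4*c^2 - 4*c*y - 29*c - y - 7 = -4*c^2 - 50*c + y*(-4*c - 2) - 24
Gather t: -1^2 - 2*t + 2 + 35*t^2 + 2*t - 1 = 35*t^2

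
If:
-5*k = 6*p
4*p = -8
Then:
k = 12/5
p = -2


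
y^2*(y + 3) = y^3 + 3*y^2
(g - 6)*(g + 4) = g^2 - 2*g - 24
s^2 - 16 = (s - 4)*(s + 4)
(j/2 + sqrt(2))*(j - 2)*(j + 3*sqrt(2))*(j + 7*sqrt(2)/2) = j^4/2 - j^3 + 17*sqrt(2)*j^3/4 - 17*sqrt(2)*j^2/2 + 47*j^2/2 - 47*j + 21*sqrt(2)*j - 42*sqrt(2)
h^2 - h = h*(h - 1)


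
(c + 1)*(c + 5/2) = c^2 + 7*c/2 + 5/2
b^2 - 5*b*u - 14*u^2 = (b - 7*u)*(b + 2*u)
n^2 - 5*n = n*(n - 5)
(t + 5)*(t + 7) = t^2 + 12*t + 35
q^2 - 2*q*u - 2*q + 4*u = (q - 2)*(q - 2*u)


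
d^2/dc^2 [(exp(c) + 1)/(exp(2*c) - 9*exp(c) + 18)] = (exp(4*c) + 13*exp(3*c) - 135*exp(2*c) + 171*exp(c) + 486)*exp(c)/(exp(6*c) - 27*exp(5*c) + 297*exp(4*c) - 1701*exp(3*c) + 5346*exp(2*c) - 8748*exp(c) + 5832)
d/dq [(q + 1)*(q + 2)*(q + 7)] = 3*q^2 + 20*q + 23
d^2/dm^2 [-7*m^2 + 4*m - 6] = -14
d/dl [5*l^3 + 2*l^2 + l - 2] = 15*l^2 + 4*l + 1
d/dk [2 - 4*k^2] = -8*k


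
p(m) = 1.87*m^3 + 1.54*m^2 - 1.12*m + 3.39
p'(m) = 5.61*m^2 + 3.08*m - 1.12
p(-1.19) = 3.75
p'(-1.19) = 3.16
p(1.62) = 13.57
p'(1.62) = 18.59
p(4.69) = 224.92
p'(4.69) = 136.72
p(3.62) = 108.23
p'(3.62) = 83.55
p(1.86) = 18.67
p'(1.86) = 24.02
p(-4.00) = -87.17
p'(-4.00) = 76.32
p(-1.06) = 4.08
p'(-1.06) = 1.92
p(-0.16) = 3.60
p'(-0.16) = -1.47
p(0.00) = 3.39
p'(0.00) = -1.12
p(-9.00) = -1225.02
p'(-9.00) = 425.57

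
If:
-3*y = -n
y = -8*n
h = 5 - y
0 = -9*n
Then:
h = 5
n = 0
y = 0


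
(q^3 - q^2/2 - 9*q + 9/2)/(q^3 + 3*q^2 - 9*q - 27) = (q - 1/2)/(q + 3)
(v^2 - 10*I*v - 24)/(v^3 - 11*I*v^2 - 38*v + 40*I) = (v - 6*I)/(v^2 - 7*I*v - 10)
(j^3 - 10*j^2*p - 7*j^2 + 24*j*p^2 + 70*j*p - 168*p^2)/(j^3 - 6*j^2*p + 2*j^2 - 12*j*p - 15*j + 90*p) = (j^2 - 4*j*p - 7*j + 28*p)/(j^2 + 2*j - 15)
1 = 1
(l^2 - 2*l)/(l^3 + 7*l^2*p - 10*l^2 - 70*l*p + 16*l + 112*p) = l/(l^2 + 7*l*p - 8*l - 56*p)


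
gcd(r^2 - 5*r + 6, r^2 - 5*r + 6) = r^2 - 5*r + 6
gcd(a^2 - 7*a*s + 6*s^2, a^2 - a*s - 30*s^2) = -a + 6*s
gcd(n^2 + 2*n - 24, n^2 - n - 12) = n - 4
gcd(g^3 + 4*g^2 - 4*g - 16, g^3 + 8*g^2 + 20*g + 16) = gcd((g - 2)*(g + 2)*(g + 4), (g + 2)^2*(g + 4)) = g^2 + 6*g + 8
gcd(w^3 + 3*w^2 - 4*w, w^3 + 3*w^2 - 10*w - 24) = w + 4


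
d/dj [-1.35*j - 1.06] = -1.35000000000000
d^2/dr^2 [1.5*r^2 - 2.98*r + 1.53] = 3.00000000000000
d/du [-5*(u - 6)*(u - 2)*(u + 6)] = -15*u^2 + 20*u + 180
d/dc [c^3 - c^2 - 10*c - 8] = 3*c^2 - 2*c - 10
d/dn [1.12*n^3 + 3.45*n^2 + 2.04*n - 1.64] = 3.36*n^2 + 6.9*n + 2.04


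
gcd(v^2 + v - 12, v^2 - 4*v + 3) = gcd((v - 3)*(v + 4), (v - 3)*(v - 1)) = v - 3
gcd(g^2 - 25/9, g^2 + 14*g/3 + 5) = g + 5/3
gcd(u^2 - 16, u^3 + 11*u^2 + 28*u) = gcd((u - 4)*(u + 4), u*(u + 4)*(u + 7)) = u + 4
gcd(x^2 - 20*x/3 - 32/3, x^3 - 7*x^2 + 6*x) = 1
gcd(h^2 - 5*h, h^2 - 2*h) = h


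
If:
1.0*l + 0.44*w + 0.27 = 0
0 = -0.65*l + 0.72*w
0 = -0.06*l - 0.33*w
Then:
No Solution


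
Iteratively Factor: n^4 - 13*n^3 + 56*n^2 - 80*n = (n - 4)*(n^3 - 9*n^2 + 20*n) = (n - 4)^2*(n^2 - 5*n) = n*(n - 4)^2*(n - 5)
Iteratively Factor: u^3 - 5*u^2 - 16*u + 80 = (u - 4)*(u^2 - u - 20) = (u - 4)*(u + 4)*(u - 5)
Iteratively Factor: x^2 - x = (x - 1)*(x)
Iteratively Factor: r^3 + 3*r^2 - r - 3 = (r - 1)*(r^2 + 4*r + 3) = (r - 1)*(r + 3)*(r + 1)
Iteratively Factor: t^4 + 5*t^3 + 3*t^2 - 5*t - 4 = (t + 4)*(t^3 + t^2 - t - 1) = (t - 1)*(t + 4)*(t^2 + 2*t + 1) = (t - 1)*(t + 1)*(t + 4)*(t + 1)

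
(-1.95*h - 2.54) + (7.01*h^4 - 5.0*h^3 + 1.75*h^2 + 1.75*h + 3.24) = 7.01*h^4 - 5.0*h^3 + 1.75*h^2 - 0.2*h + 0.7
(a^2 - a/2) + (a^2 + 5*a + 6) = 2*a^2 + 9*a/2 + 6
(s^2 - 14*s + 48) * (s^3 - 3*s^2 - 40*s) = s^5 - 17*s^4 + 50*s^3 + 416*s^2 - 1920*s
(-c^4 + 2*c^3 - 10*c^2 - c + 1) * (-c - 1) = c^5 - c^4 + 8*c^3 + 11*c^2 - 1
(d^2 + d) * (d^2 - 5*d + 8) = d^4 - 4*d^3 + 3*d^2 + 8*d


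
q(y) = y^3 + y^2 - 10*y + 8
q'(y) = 3*y^2 + 2*y - 10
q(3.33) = 22.71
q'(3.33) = 29.93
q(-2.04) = 24.07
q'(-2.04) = -1.60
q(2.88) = 11.38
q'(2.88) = 20.64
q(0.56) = 2.89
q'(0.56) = -7.94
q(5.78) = 176.71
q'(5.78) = 101.79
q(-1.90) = 23.75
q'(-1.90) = -2.97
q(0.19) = 6.14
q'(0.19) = -9.51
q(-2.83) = 21.64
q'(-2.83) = 8.37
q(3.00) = 14.00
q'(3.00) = 23.00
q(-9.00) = -550.00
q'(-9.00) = 215.00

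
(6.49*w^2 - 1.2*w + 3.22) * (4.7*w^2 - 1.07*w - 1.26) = 30.503*w^4 - 12.5843*w^3 + 8.2406*w^2 - 1.9334*w - 4.0572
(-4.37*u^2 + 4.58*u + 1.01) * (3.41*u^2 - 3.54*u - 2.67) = -14.9017*u^4 + 31.0876*u^3 - 1.1012*u^2 - 15.804*u - 2.6967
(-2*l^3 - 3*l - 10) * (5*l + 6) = -10*l^4 - 12*l^3 - 15*l^2 - 68*l - 60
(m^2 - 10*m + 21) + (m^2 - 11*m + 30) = 2*m^2 - 21*m + 51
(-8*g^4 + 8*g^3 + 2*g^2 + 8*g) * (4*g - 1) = -32*g^5 + 40*g^4 + 30*g^2 - 8*g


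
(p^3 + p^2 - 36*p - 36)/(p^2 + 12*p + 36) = (p^2 - 5*p - 6)/(p + 6)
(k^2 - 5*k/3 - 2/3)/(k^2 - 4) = (k + 1/3)/(k + 2)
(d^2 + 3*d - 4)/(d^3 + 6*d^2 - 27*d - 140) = (d - 1)/(d^2 + 2*d - 35)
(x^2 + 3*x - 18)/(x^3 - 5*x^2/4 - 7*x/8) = 8*(-x^2 - 3*x + 18)/(x*(-8*x^2 + 10*x + 7))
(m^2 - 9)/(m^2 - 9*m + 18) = (m + 3)/(m - 6)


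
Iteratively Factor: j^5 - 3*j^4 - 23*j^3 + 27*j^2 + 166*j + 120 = (j - 5)*(j^4 + 2*j^3 - 13*j^2 - 38*j - 24) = (j - 5)*(j + 2)*(j^3 - 13*j - 12) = (j - 5)*(j + 2)*(j + 3)*(j^2 - 3*j - 4) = (j - 5)*(j + 1)*(j + 2)*(j + 3)*(j - 4)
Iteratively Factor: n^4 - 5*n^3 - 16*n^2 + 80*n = (n - 4)*(n^3 - n^2 - 20*n) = (n - 4)*(n + 4)*(n^2 - 5*n) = n*(n - 4)*(n + 4)*(n - 5)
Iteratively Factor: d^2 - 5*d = (d)*(d - 5)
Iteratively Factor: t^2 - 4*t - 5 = (t - 5)*(t + 1)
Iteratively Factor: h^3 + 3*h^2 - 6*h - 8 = (h + 4)*(h^2 - h - 2) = (h + 1)*(h + 4)*(h - 2)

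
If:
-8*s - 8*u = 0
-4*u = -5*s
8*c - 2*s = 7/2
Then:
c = 7/16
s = 0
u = 0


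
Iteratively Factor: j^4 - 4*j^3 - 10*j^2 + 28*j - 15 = (j + 3)*(j^3 - 7*j^2 + 11*j - 5) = (j - 1)*(j + 3)*(j^2 - 6*j + 5) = (j - 1)^2*(j + 3)*(j - 5)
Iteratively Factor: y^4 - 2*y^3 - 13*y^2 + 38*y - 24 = (y - 3)*(y^3 + y^2 - 10*y + 8) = (y - 3)*(y + 4)*(y^2 - 3*y + 2) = (y - 3)*(y - 2)*(y + 4)*(y - 1)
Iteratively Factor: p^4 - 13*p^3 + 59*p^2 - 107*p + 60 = (p - 5)*(p^3 - 8*p^2 + 19*p - 12) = (p - 5)*(p - 3)*(p^2 - 5*p + 4) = (p - 5)*(p - 3)*(p - 1)*(p - 4)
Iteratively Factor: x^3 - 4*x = (x)*(x^2 - 4) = x*(x + 2)*(x - 2)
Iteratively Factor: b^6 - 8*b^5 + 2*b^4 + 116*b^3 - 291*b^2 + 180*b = (b)*(b^5 - 8*b^4 + 2*b^3 + 116*b^2 - 291*b + 180) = b*(b - 3)*(b^4 - 5*b^3 - 13*b^2 + 77*b - 60) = b*(b - 3)^2*(b^3 - 2*b^2 - 19*b + 20) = b*(b - 3)^2*(b - 1)*(b^2 - b - 20) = b*(b - 5)*(b - 3)^2*(b - 1)*(b + 4)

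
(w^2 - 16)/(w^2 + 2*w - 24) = (w + 4)/(w + 6)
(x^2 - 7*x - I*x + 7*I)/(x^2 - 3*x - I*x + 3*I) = (x - 7)/(x - 3)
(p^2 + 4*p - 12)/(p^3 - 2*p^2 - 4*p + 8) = (p + 6)/(p^2 - 4)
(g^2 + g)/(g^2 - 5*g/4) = 4*(g + 1)/(4*g - 5)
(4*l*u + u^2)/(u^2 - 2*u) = (4*l + u)/(u - 2)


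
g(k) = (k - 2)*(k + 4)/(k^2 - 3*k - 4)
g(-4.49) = 0.11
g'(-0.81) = -50.00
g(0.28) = 1.55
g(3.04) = -1.89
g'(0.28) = -1.33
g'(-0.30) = -3.85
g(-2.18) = -1.04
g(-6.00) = 0.32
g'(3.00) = -3.31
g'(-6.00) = -0.10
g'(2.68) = -1.97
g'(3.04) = -3.58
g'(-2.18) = -1.38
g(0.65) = 1.14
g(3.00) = -1.75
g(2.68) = -0.94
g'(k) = (3 - 2*k)*(k - 2)*(k + 4)/(k^2 - 3*k - 4)^2 + (k - 2)/(k^2 - 3*k - 4) + (k + 4)/(k^2 - 3*k - 4)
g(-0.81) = 9.81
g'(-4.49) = -0.19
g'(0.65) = -0.95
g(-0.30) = 2.83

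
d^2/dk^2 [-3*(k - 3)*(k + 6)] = -6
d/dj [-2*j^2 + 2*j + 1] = 2 - 4*j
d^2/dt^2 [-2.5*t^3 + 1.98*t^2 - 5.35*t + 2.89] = 3.96 - 15.0*t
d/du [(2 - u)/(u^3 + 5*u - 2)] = (-u^3 - 5*u + (u - 2)*(3*u^2 + 5) + 2)/(u^3 + 5*u - 2)^2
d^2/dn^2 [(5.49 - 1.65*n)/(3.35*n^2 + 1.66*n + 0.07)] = (-(1.65*n - 5.49)*(6.7*n + 1.66)*(13.4*n + 3.32) + (33.165*n - 31.305)*(3.35*n^2 + 1.66*n + 0.07))/(3.35*n^2 + 1.66*n + 0.07)^3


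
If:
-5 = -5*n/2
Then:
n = 2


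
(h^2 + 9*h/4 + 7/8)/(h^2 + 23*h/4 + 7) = (h + 1/2)/(h + 4)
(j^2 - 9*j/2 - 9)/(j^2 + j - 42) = (j + 3/2)/(j + 7)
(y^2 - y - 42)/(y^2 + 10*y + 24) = (y - 7)/(y + 4)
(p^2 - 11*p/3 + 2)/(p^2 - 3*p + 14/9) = 3*(p - 3)/(3*p - 7)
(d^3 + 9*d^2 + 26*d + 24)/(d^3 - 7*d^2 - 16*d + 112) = (d^2 + 5*d + 6)/(d^2 - 11*d + 28)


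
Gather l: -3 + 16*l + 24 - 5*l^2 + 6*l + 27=-5*l^2 + 22*l + 48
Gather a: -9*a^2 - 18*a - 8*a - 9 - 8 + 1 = -9*a^2 - 26*a - 16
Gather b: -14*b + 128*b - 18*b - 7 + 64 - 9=96*b + 48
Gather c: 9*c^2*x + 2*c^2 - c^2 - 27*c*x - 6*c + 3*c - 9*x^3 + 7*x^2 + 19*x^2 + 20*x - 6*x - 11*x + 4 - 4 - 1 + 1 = c^2*(9*x + 1) + c*(-27*x - 3) - 9*x^3 + 26*x^2 + 3*x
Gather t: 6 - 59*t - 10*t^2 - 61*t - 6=-10*t^2 - 120*t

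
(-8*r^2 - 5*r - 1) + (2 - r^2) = -9*r^2 - 5*r + 1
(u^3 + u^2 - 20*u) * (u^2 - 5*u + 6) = u^5 - 4*u^4 - 19*u^3 + 106*u^2 - 120*u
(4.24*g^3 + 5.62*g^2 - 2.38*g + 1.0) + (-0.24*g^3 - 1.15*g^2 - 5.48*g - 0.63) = 4.0*g^3 + 4.47*g^2 - 7.86*g + 0.37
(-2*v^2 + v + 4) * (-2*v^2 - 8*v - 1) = 4*v^4 + 14*v^3 - 14*v^2 - 33*v - 4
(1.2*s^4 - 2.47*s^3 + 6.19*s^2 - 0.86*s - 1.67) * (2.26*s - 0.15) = 2.712*s^5 - 5.7622*s^4 + 14.3599*s^3 - 2.8721*s^2 - 3.6452*s + 0.2505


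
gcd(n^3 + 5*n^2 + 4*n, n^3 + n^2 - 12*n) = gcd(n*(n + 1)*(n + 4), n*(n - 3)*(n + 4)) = n^2 + 4*n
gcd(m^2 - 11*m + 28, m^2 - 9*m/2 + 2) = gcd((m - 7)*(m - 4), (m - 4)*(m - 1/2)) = m - 4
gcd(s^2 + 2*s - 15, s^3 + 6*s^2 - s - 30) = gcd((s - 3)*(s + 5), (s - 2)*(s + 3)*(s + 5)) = s + 5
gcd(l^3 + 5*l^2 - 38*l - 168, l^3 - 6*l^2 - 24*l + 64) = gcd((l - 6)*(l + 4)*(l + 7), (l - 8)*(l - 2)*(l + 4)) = l + 4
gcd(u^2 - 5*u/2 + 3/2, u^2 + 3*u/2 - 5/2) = u - 1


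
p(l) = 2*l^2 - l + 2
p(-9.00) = 173.00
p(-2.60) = 18.12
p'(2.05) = 7.20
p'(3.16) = 11.64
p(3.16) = 18.81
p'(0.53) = 1.12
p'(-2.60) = -11.40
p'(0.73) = 1.92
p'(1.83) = 6.32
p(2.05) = 8.36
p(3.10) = 18.12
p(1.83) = 6.87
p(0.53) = 2.03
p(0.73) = 2.34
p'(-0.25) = -2.00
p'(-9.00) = -37.00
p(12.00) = 278.00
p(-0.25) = 2.38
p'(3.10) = 11.40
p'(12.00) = 47.00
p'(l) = 4*l - 1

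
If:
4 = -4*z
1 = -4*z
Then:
No Solution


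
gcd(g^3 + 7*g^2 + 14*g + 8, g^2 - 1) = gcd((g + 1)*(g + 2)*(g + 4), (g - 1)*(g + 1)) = g + 1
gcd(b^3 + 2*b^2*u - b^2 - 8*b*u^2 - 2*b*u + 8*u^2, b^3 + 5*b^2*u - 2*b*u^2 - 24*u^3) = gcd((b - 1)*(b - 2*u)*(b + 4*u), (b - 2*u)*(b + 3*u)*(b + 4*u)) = -b^2 - 2*b*u + 8*u^2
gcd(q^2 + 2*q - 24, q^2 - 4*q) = q - 4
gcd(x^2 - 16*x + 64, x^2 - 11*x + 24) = x - 8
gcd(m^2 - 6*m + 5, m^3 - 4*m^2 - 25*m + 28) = m - 1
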